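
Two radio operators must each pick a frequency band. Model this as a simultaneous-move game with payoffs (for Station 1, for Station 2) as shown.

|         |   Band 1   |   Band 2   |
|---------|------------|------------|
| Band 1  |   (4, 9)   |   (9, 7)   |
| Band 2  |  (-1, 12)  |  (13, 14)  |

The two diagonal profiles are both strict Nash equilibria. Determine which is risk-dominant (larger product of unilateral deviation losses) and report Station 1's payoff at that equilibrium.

4

At both Band 1: Station 1 loses 4 − (-1) = 5 by deviating; Station 2 loses 9 − 7 = 2. Product = 5·2 = 10.
At both Band 2: Station 1 loses 13 − 9 = 4 by deviating; Station 2 loses 14 − 12 = 2. Product = 4·2 = 8.
10 > 8, so both Band 1 is risk-dominant. Station 1's payoff there is 4.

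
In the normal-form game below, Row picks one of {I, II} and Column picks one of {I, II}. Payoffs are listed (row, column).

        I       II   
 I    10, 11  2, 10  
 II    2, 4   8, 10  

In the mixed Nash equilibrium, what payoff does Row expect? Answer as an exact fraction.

Column mixes with probability q on I, chosen so Row is indifferent: 10q + 2(1−q) = 2q + 8(1−q) gives q = 3/7.
Row's expected payoff (from either row, since indifferent) is 10·3/7 + 2·4/7 = 38/7.

38/7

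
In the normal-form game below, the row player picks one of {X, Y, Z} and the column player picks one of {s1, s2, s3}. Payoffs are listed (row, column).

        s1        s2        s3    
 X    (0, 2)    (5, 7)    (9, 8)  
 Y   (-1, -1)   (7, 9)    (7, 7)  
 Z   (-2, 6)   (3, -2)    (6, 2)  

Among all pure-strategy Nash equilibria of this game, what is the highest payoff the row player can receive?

(X, s3) is a pure NE (the row player: 9 ≥ 7; the column player: 8 ≥ 7). The row player gets 9.
(Y, s2) is a pure NE (the row player: 7 ≥ 5; the column player: 9 ≥ 7). The row player gets 7.
Every other cell has a profitable deviation for at least one player. Highest of {9, 7} is 9.

9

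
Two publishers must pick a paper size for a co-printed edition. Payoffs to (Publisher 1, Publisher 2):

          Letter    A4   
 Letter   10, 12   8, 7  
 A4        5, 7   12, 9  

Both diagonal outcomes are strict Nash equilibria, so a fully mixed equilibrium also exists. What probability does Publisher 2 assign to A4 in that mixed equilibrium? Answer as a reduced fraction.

Publisher 2's mix q on Letter must make Publisher 1 indifferent between Letter and A4.
Publisher 1's payoff from Letter: 10q + 8(1−q). From A4: 5q + 12(1−q).
Set equal: 5q = 4(1−q) → q = 4/9.
Probability on A4 is 1 − 4/9 = 5/9.

5/9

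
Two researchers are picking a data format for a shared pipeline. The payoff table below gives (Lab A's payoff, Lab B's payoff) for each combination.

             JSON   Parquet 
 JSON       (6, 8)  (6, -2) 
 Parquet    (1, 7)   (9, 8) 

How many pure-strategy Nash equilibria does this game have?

Both JSON: Lab A gets 6 (best alternative 1); Lab B gets 8 (best alternative -2). Neither deviates — NE.
Both Parquet: Lab A gets 9 (best alternative 6); Lab B gets 8 (best alternative 7). Neither deviates — NE.
(Parquet, JSON) is not a NE: Lab A would switch to JSON (6 > 1).
No other cell survives both best-response checks, so there are 2 pure NE.

2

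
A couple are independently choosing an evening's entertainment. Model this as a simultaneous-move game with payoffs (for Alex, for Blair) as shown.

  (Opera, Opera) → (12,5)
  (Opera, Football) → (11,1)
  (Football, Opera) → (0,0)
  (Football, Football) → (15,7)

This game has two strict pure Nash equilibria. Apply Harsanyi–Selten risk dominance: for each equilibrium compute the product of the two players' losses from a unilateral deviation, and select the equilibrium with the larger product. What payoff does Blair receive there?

At both Opera: Alex loses 12 − 0 = 12 by deviating; Blair loses 5 − 1 = 4. Product = 12·4 = 48.
At both Football: Alex loses 15 − 11 = 4 by deviating; Blair loses 7 − 0 = 7. Product = 4·7 = 28.
48 > 28, so both Opera is risk-dominant. Blair's payoff there is 5.

5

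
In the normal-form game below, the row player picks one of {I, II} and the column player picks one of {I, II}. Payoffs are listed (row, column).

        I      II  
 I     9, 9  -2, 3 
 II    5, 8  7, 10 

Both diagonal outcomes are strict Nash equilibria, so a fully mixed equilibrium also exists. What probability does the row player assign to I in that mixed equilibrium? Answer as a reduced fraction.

The row player's mix p on I must make the column player indifferent between I and II.
The column player's payoff from I: 9p + 8(1−p). From II: 3p + 10(1−p).
Set equal: 6p = 2(1−p) → p = 2/8 = 1/4.

1/4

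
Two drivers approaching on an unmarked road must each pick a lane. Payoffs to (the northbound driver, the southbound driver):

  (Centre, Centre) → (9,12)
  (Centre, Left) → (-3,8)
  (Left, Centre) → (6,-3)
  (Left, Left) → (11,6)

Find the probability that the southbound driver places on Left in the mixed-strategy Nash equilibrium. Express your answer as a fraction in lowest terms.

3/17

The southbound driver's mix q on Centre must make the northbound driver indifferent between Centre and Left.
The northbound driver's payoff from Centre: 9q + (-3)(1−q). From Left: 6q + 11(1−q).
Set equal: 3q = 14(1−q) → q = 14/17.
Probability on Left is 1 − 14/17 = 3/17.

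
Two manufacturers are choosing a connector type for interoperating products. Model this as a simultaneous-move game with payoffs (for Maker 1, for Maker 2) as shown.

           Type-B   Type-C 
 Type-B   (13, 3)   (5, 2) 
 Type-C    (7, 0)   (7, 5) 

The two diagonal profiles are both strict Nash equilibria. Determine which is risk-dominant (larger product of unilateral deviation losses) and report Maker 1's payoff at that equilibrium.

At both Type-B: Maker 1 loses 13 − 7 = 6 by deviating; Maker 2 loses 3 − 2 = 1. Product = 6·1 = 6.
At both Type-C: Maker 1 loses 7 − 5 = 2 by deviating; Maker 2 loses 5 − 0 = 5. Product = 2·5 = 10.
10 > 6, so both Type-C is risk-dominant. Maker 1's payoff there is 7.

7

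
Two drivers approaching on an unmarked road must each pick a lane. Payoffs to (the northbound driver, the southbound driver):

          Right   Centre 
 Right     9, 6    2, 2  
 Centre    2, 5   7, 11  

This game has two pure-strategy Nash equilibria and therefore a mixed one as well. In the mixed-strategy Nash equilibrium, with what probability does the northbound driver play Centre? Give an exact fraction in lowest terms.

2/5

The northbound driver's mix p on Right must make the southbound driver indifferent between Right and Centre.
The southbound driver's payoff from Right: 6p + 5(1−p). From Centre: 2p + 11(1−p).
Set equal: 4p = 6(1−p) → p = 6/10 = 3/5.
Probability on Centre is 1 − 3/5 = 2/5.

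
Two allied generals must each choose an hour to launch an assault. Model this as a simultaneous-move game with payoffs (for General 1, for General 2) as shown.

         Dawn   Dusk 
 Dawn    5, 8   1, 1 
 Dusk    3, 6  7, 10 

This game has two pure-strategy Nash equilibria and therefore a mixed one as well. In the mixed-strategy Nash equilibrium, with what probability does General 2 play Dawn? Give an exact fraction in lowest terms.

3/4

General 2's mix q on Dawn must make General 1 indifferent between Dawn and Dusk.
General 1's payoff from Dawn: 5q + 1(1−q). From Dusk: 3q + 7(1−q).
Set equal: 2q = 6(1−q) → q = 6/8 = 3/4.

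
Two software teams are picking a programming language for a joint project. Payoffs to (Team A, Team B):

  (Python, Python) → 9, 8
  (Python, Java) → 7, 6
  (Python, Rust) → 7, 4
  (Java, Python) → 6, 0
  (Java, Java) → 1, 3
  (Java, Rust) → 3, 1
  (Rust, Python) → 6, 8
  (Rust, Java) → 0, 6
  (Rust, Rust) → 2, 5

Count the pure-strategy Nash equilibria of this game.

1

Both Python: Team A gets 9 (best alternative 6); Team B gets 8 (best alternative 6). Neither deviates — NE.
Both Rust is not a NE: Team A would switch to Python (7 > 2).
No other cell survives both best-response checks, so there is 1 pure NE.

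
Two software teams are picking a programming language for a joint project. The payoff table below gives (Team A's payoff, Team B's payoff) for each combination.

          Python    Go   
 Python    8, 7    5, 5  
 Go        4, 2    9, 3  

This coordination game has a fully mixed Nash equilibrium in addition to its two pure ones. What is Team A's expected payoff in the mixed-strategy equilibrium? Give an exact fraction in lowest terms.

13/2

Team B mixes with probability q on Python, chosen so Team A is indifferent: 8q + 5(1−q) = 4q + 9(1−q) gives q = 1/2.
Team A's expected payoff (from either row, since indifferent) is 8·1/2 + 5·1/2 = 13/2.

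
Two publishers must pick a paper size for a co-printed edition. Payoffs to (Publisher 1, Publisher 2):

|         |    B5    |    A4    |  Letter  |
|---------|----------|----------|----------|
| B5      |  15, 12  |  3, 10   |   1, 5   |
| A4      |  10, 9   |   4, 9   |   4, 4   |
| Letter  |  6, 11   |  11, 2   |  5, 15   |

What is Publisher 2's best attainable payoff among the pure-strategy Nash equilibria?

Both B5 is a pure NE (Publisher 1: 15 ≥ 10; Publisher 2: 12 ≥ 10). Publisher 2 gets 12.
Both Letter is a pure NE (Publisher 1: 5 ≥ 4; Publisher 2: 15 ≥ 11). Publisher 2 gets 15.
Every other cell has a profitable deviation for at least one player. Highest of {12, 15} is 15.

15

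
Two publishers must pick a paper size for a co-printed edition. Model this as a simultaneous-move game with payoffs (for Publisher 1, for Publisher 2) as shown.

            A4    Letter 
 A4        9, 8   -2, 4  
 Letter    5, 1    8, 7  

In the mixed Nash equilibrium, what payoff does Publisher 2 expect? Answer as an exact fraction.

Publisher 1 mixes with probability p on A4, chosen so Publisher 2 is indifferent: 8p + 1(1−p) = 4p + 7(1−p) gives p = 3/5.
Publisher 2's expected payoff is 8·3/5 + 1·2/5 = 26/5.

26/5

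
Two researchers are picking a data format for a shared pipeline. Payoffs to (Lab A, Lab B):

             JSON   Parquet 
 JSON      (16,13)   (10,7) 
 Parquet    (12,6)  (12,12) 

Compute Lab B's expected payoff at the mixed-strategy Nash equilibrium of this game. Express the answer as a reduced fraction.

19/2

Lab A mixes with probability p on JSON, chosen so Lab B is indifferent: 13p + 6(1−p) = 7p + 12(1−p) gives p = 1/2.
Lab B's expected payoff is 13·1/2 + 6·1/2 = 19/2.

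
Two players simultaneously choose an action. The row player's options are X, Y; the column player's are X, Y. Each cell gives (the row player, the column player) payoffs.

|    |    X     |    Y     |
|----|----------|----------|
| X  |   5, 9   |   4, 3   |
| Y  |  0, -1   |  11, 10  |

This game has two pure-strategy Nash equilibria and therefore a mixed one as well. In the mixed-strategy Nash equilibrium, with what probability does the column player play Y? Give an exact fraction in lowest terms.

5/12

The column player's mix q on X must make the row player indifferent between X and Y.
The row player's payoff from X: 5q + 4(1−q). From Y: 0q + 11(1−q).
Set equal: 5q = 7(1−q) → q = 7/12.
Probability on Y is 1 − 7/12 = 5/12.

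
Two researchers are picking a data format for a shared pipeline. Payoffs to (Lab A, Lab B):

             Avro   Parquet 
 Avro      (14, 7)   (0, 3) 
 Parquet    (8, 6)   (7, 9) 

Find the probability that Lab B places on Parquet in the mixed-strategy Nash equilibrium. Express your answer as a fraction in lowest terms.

6/13

Lab B's mix q on Avro must make Lab A indifferent between Avro and Parquet.
Lab A's payoff from Avro: 14q + 0(1−q). From Parquet: 8q + 7(1−q).
Set equal: 6q = 7(1−q) → q = 7/13.
Probability on Parquet is 1 − 7/13 = 6/13.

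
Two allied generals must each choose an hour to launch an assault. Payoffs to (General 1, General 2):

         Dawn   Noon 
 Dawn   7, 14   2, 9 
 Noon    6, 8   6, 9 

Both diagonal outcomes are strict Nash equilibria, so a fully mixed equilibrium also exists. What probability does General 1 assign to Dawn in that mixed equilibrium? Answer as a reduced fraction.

1/6

General 1's mix p on Dawn must make General 2 indifferent between Dawn and Noon.
General 2's payoff from Dawn: 14p + 8(1−p). From Noon: 9p + 9(1−p).
Set equal: 5p = 1(1−p) → p = 1/6.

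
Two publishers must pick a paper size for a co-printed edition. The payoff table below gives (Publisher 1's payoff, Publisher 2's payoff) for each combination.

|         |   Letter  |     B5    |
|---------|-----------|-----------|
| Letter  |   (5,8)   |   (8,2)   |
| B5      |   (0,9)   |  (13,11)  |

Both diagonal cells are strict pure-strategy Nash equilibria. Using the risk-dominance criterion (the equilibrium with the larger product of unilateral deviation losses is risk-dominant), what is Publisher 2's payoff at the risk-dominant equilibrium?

8

At both Letter: Publisher 1 loses 5 − 0 = 5 by deviating; Publisher 2 loses 8 − 2 = 6. Product = 5·6 = 30.
At both B5: Publisher 1 loses 13 − 8 = 5 by deviating; Publisher 2 loses 11 − 9 = 2. Product = 5·2 = 10.
30 > 10, so both Letter is risk-dominant. Publisher 2's payoff there is 8.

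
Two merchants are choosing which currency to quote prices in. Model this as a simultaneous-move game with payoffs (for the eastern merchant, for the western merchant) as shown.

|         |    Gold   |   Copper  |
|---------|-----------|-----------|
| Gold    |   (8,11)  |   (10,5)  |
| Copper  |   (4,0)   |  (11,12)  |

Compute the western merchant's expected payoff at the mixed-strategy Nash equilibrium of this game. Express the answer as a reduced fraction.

22/3

The eastern merchant mixes with probability p on Gold, chosen so the western merchant is indifferent: 11p + 0(1−p) = 5p + 12(1−p) gives p = 2/3.
The western merchant's expected payoff is 11·2/3 + 0·1/3 = 22/3.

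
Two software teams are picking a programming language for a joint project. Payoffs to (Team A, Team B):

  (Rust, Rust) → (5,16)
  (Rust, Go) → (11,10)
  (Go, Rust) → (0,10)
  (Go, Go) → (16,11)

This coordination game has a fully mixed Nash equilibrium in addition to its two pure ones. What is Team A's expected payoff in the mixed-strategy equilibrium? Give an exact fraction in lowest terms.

Team B mixes with probability q on Rust, chosen so Team A is indifferent: 5q + 11(1−q) = 0q + 16(1−q) gives q = 1/2.
Team A's expected payoff (from either row, since indifferent) is 5·1/2 + 11·1/2 = 8.

8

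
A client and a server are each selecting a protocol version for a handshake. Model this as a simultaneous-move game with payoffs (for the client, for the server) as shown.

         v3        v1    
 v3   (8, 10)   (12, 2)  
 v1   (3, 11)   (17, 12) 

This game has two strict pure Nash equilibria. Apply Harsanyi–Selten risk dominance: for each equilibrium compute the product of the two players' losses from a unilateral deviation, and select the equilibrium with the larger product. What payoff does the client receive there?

8

At both v3: the client loses 8 − 3 = 5 by deviating; the server loses 10 − 2 = 8. Product = 5·8 = 40.
At both v1: the client loses 17 − 12 = 5 by deviating; the server loses 12 − 11 = 1. Product = 5·1 = 5.
40 > 5, so both v3 is risk-dominant. The client's payoff there is 8.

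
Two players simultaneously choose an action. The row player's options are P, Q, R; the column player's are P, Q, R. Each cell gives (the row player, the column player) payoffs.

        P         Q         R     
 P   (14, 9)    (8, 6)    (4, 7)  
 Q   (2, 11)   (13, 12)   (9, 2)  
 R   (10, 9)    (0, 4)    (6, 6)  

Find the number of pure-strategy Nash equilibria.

2

Both P: the row player gets 14 (best alternative 10); the column player gets 9 (best alternative 7). Neither deviates — NE.
Both Q: the row player gets 13 (best alternative 8); the column player gets 12 (best alternative 11). Neither deviates — NE.
Both R is not a NE: the row player would switch to Q (9 > 6).
No other cell survives both best-response checks, so there are 2 pure NE.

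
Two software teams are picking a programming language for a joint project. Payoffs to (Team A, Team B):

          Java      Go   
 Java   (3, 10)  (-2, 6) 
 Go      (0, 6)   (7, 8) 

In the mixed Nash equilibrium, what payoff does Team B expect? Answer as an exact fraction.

22/3

Team A mixes with probability p on Java, chosen so Team B is indifferent: 10p + 6(1−p) = 6p + 8(1−p) gives p = 1/3.
Team B's expected payoff is 10·1/3 + 6·2/3 = 22/3.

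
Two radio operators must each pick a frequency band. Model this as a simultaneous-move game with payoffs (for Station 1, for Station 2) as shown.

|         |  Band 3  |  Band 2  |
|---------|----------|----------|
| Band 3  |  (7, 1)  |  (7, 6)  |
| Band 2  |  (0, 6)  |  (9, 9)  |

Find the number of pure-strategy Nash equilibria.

1

Both Band 2: Station 1 gets 9 (best alternative 7); Station 2 gets 9 (best alternative 6). Neither deviates — NE.
Both Band 3 is not a NE: Station 2 would switch to Band 2 (6 > 1).
No other cell survives both best-response checks, so there is 1 pure NE.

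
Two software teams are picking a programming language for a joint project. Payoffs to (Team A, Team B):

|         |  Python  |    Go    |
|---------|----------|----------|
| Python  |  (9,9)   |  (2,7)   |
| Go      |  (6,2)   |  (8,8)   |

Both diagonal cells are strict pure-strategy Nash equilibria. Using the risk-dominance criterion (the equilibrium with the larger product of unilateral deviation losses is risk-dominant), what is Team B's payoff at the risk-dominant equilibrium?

At both Python: Team A loses 9 − 6 = 3 by deviating; Team B loses 9 − 7 = 2. Product = 3·2 = 6.
At both Go: Team A loses 8 − 2 = 6 by deviating; Team B loses 8 − 2 = 6. Product = 6·6 = 36.
36 > 6, so both Go is risk-dominant. Team B's payoff there is 8.

8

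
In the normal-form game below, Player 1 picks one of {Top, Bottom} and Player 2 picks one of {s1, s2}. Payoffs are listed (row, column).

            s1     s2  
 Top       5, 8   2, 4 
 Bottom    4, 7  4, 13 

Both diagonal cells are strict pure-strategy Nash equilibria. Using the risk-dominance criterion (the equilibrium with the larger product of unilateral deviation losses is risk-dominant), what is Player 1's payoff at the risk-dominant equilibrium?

At (Top, s1): Player 1 loses 5 − 4 = 1 by deviating; Player 2 loses 8 − 4 = 4. Product = 1·4 = 4.
At (Bottom, s2): Player 1 loses 4 − 2 = 2 by deviating; Player 2 loses 13 − 7 = 6. Product = 2·6 = 12.
12 > 4, so (Bottom, s2) is risk-dominant. Player 1's payoff there is 4.

4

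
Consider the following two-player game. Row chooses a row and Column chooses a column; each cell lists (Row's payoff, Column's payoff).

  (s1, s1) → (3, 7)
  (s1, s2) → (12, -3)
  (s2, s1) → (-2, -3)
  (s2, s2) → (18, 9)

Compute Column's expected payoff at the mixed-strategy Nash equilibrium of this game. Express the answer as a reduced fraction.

Row mixes with probability p on s1, chosen so Column is indifferent: 7p + (-3)(1−p) = (-3)p + 9(1−p) gives p = 6/11.
Column's expected payoff is 7·6/11 + (-3)·5/11 = 27/11.

27/11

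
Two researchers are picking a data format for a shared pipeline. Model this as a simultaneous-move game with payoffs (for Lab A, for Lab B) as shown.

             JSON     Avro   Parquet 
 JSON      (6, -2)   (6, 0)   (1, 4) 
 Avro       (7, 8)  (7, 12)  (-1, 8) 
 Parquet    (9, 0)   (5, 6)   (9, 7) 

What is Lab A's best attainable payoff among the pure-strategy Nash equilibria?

Both Avro is a pure NE (Lab A: 7 ≥ 6; Lab B: 12 ≥ 8). Lab A gets 7.
Both Parquet is a pure NE (Lab A: 9 ≥ 1; Lab B: 7 ≥ 6). Lab A gets 9.
Every other cell has a profitable deviation for at least one player. Highest of {7, 9} is 9.

9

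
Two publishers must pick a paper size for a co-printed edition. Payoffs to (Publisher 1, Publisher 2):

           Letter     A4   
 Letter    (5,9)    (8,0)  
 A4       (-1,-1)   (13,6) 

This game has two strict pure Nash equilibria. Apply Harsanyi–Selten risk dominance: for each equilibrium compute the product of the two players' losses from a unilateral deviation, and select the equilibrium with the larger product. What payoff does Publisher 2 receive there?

At both Letter: Publisher 1 loses 5 − (-1) = 6 by deviating; Publisher 2 loses 9 − 0 = 9. Product = 6·9 = 54.
At both A4: Publisher 1 loses 13 − 8 = 5 by deviating; Publisher 2 loses 6 − (-1) = 7. Product = 5·7 = 35.
54 > 35, so both Letter is risk-dominant. Publisher 2's payoff there is 9.

9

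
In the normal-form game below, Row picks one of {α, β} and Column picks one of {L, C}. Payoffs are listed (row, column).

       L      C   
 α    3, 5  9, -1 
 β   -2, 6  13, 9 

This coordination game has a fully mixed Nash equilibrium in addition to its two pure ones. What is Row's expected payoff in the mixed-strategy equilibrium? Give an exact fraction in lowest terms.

Column mixes with probability q on L, chosen so Row is indifferent: 3q + 9(1−q) = (-2)q + 13(1−q) gives q = 4/9.
Row's expected payoff (from either row, since indifferent) is 3·4/9 + 9·5/9 = 19/3.

19/3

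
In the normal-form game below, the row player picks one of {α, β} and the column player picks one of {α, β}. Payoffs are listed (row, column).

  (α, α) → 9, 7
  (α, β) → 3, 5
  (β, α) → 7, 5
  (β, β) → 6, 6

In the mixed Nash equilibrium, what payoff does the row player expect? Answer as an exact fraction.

33/5

The column player mixes with probability q on α, chosen so the row player is indifferent: 9q + 3(1−q) = 7q + 6(1−q) gives q = 3/5.
The row player's expected payoff (from either row, since indifferent) is 9·3/5 + 3·2/5 = 33/5.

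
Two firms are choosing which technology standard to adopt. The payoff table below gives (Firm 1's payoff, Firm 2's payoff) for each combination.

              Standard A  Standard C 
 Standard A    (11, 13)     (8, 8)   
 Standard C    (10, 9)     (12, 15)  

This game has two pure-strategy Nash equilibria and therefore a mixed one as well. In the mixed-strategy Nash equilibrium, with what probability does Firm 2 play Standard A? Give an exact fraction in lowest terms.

4/5

Firm 2's mix q on Standard A must make Firm 1 indifferent between Standard A and Standard C.
Firm 1's payoff from Standard A: 11q + 8(1−q). From Standard C: 10q + 12(1−q).
Set equal: 1q = 4(1−q) → q = 4/5.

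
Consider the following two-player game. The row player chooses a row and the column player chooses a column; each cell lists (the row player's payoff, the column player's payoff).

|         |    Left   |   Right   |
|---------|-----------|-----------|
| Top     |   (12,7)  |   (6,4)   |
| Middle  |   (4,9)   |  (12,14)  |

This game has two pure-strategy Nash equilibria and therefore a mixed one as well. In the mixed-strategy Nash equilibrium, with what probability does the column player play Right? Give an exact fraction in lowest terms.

4/7

The column player's mix q on Left must make the row player indifferent between Top and Middle.
The row player's payoff from Top: 12q + 6(1−q). From Middle: 4q + 12(1−q).
Set equal: 8q = 6(1−q) → q = 6/14 = 3/7.
Probability on Right is 1 − 3/7 = 4/7.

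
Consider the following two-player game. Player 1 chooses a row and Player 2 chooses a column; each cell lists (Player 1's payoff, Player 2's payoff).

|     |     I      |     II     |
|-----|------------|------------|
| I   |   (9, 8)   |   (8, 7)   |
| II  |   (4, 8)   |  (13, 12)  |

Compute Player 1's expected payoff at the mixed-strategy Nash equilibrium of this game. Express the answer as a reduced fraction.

Player 2 mixes with probability q on I, chosen so Player 1 is indifferent: 9q + 8(1−q) = 4q + 13(1−q) gives q = 1/2.
Player 1's expected payoff (from either row, since indifferent) is 9·1/2 + 8·1/2 = 17/2.

17/2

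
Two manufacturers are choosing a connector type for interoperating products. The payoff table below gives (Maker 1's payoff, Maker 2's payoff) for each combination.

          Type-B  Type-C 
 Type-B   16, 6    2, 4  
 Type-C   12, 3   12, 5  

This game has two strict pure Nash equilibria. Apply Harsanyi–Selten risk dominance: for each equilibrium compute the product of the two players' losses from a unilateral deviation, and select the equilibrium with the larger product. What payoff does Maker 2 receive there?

5

At both Type-B: Maker 1 loses 16 − 12 = 4 by deviating; Maker 2 loses 6 − 4 = 2. Product = 4·2 = 8.
At both Type-C: Maker 1 loses 12 − 2 = 10 by deviating; Maker 2 loses 5 − 3 = 2. Product = 10·2 = 20.
20 > 8, so both Type-C is risk-dominant. Maker 2's payoff there is 5.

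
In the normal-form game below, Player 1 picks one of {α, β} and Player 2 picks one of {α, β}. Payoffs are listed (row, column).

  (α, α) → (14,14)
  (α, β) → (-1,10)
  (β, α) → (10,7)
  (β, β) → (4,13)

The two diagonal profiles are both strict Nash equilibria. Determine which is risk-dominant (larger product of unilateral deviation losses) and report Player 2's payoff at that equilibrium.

At both α: Player 1 loses 14 − 10 = 4 by deviating; Player 2 loses 14 − 10 = 4. Product = 4·4 = 16.
At both β: Player 1 loses 4 − (-1) = 5 by deviating; Player 2 loses 13 − 7 = 6. Product = 5·6 = 30.
30 > 16, so both β is risk-dominant. Player 2's payoff there is 13.

13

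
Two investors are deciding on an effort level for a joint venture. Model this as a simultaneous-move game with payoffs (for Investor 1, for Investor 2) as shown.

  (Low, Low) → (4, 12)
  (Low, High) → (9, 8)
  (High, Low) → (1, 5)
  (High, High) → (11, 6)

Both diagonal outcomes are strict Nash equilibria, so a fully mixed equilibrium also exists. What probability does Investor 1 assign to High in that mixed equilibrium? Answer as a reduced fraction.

Investor 1's mix p on Low must make Investor 2 indifferent between Low and High.
Investor 2's payoff from Low: 12p + 5(1−p). From High: 8p + 6(1−p).
Set equal: 4p = 1(1−p) → p = 1/5.
Probability on High is 1 − 1/5 = 4/5.

4/5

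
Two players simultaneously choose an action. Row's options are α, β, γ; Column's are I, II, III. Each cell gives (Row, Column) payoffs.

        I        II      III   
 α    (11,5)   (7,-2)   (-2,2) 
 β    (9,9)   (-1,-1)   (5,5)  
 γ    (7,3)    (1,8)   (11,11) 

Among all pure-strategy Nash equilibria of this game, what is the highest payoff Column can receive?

11

(α, I) is a pure NE (Row: 11 ≥ 9; Column: 5 ≥ 2). Column gets 5.
(γ, III) is a pure NE (Row: 11 ≥ 5; Column: 11 ≥ 8). Column gets 11.
Every other cell has a profitable deviation for at least one player. Highest of {5, 11} is 11.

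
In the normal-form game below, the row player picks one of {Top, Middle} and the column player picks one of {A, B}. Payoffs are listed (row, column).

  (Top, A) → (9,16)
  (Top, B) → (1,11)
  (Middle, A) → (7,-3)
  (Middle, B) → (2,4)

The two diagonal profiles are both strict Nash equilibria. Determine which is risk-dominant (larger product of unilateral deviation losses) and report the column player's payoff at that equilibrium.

At (Top, A): the row player loses 9 − 7 = 2 by deviating; the column player loses 16 − 11 = 5. Product = 2·5 = 10.
At (Middle, B): the row player loses 2 − 1 = 1 by deviating; the column player loses 4 − (-3) = 7. Product = 1·7 = 7.
10 > 7, so (Top, A) is risk-dominant. The column player's payoff there is 16.

16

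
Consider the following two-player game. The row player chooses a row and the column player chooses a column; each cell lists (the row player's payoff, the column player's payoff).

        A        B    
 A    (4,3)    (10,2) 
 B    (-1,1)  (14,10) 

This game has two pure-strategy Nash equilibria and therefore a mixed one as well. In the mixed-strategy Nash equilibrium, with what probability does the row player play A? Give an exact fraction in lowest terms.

The row player's mix p on A must make the column player indifferent between A and B.
The column player's payoff from A: 3p + 1(1−p). From B: 2p + 10(1−p).
Set equal: 1p = 9(1−p) → p = 9/10.

9/10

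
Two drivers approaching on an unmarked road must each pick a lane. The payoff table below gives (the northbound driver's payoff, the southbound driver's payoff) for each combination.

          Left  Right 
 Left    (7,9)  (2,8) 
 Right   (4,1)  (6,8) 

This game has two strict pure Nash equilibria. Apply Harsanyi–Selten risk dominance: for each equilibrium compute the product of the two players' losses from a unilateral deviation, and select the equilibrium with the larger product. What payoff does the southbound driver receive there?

At both Left: the northbound driver loses 7 − 4 = 3 by deviating; the southbound driver loses 9 − 8 = 1. Product = 3·1 = 3.
At both Right: the northbound driver loses 6 − 2 = 4 by deviating; the southbound driver loses 8 − 1 = 7. Product = 4·7 = 28.
28 > 3, so both Right is risk-dominant. The southbound driver's payoff there is 8.

8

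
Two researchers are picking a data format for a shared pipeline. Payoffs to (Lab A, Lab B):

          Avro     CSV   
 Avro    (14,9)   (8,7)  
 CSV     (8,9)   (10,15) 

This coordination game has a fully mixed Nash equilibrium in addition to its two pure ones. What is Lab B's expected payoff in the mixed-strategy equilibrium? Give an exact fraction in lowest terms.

Lab A mixes with probability p on Avro, chosen so Lab B is indifferent: 9p + 9(1−p) = 7p + 15(1−p) gives p = 3/4.
Lab B's expected payoff is 9·3/4 + 9·1/4 = 9.

9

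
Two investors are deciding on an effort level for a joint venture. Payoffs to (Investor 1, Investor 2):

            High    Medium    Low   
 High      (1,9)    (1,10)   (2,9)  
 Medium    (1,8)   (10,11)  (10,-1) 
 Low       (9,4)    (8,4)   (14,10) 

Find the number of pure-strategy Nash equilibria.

2

Both Medium: Investor 1 gets 10 (best alternative 8); Investor 2 gets 11 (best alternative 8). Neither deviates — NE.
Both Low: Investor 1 gets 14 (best alternative 10); Investor 2 gets 10 (best alternative 4). Neither deviates — NE.
Both High is not a NE: Investor 1 would switch to Low (9 > 1).
No other cell survives both best-response checks, so there are 2 pure NE.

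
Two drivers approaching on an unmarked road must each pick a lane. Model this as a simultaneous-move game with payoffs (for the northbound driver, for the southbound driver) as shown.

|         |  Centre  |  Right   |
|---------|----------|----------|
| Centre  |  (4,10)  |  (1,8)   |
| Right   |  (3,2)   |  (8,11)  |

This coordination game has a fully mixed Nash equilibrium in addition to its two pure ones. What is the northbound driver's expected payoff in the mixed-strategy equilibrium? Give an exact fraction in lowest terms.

The southbound driver mixes with probability q on Centre, chosen so the northbound driver is indifferent: 4q + 1(1−q) = 3q + 8(1−q) gives q = 7/8.
The northbound driver's expected payoff (from either row, since indifferent) is 4·7/8 + 1·1/8 = 29/8.

29/8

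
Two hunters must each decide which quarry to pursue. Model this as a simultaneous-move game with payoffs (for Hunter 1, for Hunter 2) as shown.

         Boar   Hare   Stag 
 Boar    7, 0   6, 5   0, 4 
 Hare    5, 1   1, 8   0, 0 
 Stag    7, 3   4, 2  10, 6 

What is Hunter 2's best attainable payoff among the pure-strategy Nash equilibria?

6

(Boar, Hare) is a pure NE (Hunter 1: 6 ≥ 4; Hunter 2: 5 ≥ 4). Hunter 2 gets 5.
Both Stag is a pure NE (Hunter 1: 10 ≥ 0; Hunter 2: 6 ≥ 3). Hunter 2 gets 6.
Every other cell has a profitable deviation for at least one player. Highest of {5, 6} is 6.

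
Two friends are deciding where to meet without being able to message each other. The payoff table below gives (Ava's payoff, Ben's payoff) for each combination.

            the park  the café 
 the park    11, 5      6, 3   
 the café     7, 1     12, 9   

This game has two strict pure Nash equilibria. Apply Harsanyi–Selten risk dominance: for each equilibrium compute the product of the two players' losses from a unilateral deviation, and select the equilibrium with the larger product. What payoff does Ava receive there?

12

At both the park: Ava loses 11 − 7 = 4 by deviating; Ben loses 5 − 3 = 2. Product = 4·2 = 8.
At both the café: Ava loses 12 − 6 = 6 by deviating; Ben loses 9 − 1 = 8. Product = 6·8 = 48.
48 > 8, so both the café is risk-dominant. Ava's payoff there is 12.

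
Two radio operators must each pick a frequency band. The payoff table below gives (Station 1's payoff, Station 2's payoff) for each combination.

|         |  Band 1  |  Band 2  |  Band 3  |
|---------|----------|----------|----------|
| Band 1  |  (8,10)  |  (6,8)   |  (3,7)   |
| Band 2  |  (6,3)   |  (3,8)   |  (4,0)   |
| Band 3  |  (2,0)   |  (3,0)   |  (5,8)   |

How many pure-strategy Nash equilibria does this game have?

2

Both Band 1: Station 1 gets 8 (best alternative 6); Station 2 gets 10 (best alternative 8). Neither deviates — NE.
Both Band 3: Station 1 gets 5 (best alternative 4); Station 2 gets 8 (best alternative 0). Neither deviates — NE.
Both Band 2 is not a NE: Station 1 would switch to Band 1 (6 > 3).
No other cell survives both best-response checks, so there are 2 pure NE.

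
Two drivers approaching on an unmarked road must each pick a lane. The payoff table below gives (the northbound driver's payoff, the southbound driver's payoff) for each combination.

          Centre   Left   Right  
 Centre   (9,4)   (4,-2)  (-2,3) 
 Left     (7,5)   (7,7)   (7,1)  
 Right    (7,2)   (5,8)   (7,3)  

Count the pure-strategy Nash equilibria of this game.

2

Both Centre: the northbound driver gets 9 (best alternative 7); the southbound driver gets 4 (best alternative 3). Neither deviates — NE.
Both Left: the northbound driver gets 7 (best alternative 5); the southbound driver gets 7 (best alternative 5). Neither deviates — NE.
Both Right is not a NE: the southbound driver would switch to Left (8 > 3).
No other cell survives both best-response checks, so there are 2 pure NE.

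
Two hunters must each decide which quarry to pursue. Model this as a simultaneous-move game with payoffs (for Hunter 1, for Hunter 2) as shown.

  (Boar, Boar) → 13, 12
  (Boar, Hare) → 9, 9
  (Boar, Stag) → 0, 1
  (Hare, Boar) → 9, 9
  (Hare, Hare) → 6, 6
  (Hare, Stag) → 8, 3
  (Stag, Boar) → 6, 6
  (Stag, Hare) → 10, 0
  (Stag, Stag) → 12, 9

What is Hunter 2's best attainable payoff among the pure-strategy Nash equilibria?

Both Boar is a pure NE (Hunter 1: 13 ≥ 9; Hunter 2: 12 ≥ 9). Hunter 2 gets 12.
Both Stag is a pure NE (Hunter 1: 12 ≥ 8; Hunter 2: 9 ≥ 6). Hunter 2 gets 9.
Every other cell has a profitable deviation for at least one player. Highest of {12, 9} is 12.

12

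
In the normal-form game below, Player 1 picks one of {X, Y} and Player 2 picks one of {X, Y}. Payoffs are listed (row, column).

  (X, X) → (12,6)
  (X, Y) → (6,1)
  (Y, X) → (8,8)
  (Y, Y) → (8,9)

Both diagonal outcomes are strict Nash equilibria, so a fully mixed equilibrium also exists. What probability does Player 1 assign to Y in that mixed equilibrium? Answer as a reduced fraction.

5/6

Player 1's mix p on X must make Player 2 indifferent between X and Y.
Player 2's payoff from X: 6p + 8(1−p). From Y: 1p + 9(1−p).
Set equal: 5p = 1(1−p) → p = 1/6.
Probability on Y is 1 − 1/6 = 5/6.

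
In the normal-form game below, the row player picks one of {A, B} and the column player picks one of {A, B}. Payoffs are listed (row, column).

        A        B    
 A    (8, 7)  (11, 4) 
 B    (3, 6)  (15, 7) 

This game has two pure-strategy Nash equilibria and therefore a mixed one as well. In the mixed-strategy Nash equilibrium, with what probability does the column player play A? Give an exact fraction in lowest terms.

The column player's mix q on A must make the row player indifferent between A and B.
The row player's payoff from A: 8q + 11(1−q). From B: 3q + 15(1−q).
Set equal: 5q = 4(1−q) → q = 4/9.

4/9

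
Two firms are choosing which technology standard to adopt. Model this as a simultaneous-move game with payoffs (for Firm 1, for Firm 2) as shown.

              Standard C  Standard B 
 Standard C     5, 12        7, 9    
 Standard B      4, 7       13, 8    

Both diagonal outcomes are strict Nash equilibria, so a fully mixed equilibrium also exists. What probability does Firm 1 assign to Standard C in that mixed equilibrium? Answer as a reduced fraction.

1/4

Firm 1's mix p on Standard C must make Firm 2 indifferent between Standard C and Standard B.
Firm 2's payoff from Standard C: 12p + 7(1−p). From Standard B: 9p + 8(1−p).
Set equal: 3p = 1(1−p) → p = 1/4.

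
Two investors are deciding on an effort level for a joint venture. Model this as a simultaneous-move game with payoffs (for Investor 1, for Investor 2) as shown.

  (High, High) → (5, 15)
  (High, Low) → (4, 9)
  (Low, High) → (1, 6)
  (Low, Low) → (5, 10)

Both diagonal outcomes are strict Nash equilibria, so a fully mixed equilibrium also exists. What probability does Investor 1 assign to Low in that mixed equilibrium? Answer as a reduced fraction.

3/5

Investor 1's mix p on High must make Investor 2 indifferent between High and Low.
Investor 2's payoff from High: 15p + 6(1−p). From Low: 9p + 10(1−p).
Set equal: 6p = 4(1−p) → p = 4/10 = 2/5.
Probability on Low is 1 − 2/5 = 3/5.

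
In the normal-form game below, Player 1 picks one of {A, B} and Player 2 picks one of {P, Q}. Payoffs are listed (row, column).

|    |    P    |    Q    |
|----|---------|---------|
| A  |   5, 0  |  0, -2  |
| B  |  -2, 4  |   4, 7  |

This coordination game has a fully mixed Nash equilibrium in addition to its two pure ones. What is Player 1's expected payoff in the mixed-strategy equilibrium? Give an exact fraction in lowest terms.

Player 2 mixes with probability q on P, chosen so Player 1 is indifferent: 5q + 0(1−q) = (-2)q + 4(1−q) gives q = 4/11.
Player 1's expected payoff (from either row, since indifferent) is 5·4/11 + 0·7/11 = 20/11.

20/11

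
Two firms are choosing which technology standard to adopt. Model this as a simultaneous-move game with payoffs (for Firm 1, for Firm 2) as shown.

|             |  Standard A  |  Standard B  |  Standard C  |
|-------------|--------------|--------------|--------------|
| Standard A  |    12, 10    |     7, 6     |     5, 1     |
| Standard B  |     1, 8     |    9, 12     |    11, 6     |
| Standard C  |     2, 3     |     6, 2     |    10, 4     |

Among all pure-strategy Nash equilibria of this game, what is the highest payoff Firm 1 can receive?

12

Both Standard A is a pure NE (Firm 1: 12 ≥ 2; Firm 2: 10 ≥ 6). Firm 1 gets 12.
Both Standard B is a pure NE (Firm 1: 9 ≥ 7; Firm 2: 12 ≥ 8). Firm 1 gets 9.
Every other cell has a profitable deviation for at least one player. Highest of {12, 9} is 12.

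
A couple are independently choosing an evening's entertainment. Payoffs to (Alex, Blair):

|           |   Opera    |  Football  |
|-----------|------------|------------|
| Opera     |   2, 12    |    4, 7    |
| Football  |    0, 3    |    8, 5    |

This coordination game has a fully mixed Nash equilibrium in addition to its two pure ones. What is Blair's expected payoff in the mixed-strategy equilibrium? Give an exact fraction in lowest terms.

39/7

Alex mixes with probability p on Opera, chosen so Blair is indifferent: 12p + 3(1−p) = 7p + 5(1−p) gives p = 2/7.
Blair's expected payoff is 12·2/7 + 3·5/7 = 39/7.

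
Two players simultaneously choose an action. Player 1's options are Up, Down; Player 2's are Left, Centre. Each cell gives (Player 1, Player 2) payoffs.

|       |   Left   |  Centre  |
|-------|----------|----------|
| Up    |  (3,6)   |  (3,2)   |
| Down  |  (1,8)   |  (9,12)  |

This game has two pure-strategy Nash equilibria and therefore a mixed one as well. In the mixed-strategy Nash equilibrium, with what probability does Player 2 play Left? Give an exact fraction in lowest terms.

3/4

Player 2's mix q on Left must make Player 1 indifferent between Up and Down.
Player 1's payoff from Up: 3q + 3(1−q). From Down: 1q + 9(1−q).
Set equal: 2q = 6(1−q) → q = 6/8 = 3/4.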